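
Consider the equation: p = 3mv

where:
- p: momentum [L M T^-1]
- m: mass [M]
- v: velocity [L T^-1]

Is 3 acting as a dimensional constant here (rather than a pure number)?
No

p has dimensions [L M T^-1] and mv already has dimensions [L M T^-1], so the equation balances without 3 contributing any dimensions. 3 is a pure (dimensionless) number; changing or removing it would not affect dimensional consistency.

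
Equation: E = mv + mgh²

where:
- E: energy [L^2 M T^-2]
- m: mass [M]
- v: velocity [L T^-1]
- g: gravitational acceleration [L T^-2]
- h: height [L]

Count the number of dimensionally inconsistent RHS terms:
2

LHS E: [L^2 M T^-2]
- mv: [L M T^-1] ✗
- mgh²: [L^3 M T^-2] ✗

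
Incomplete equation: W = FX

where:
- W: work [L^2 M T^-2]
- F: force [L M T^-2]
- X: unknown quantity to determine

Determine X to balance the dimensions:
X = d (distance), dimensions [L]

W has dimensions [L^2 M T^-2]; the rest of the RHS (F) has dimensions [L M T^-2].
So X must have dimensions [L] — X = d (distance).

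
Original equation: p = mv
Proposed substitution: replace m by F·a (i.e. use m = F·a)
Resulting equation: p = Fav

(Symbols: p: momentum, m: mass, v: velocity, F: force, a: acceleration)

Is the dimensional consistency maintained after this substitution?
No

[m] = [M] and [F·a] = [L^2 M T^-4]. These differ, so the substitution replaces a quantity by one of different dimensions and the result p = Fav has LHS [L M T^-1] vs RHS [L^3 M T^-5] — inconsistent.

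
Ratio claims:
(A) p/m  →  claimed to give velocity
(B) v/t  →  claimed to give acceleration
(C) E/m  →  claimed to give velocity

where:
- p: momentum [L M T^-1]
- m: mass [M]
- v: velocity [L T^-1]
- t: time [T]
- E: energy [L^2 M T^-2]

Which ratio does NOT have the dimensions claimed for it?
(C) E/m does not give velocity

(A) p/m: [L T^-1] = velocity [L T^-1] ✓
(B) v/t: [L T^-2] = acceleration [L T^-2] ✓
(C) E/m: [L^2 T^-2] ≠ velocity [L T^-1] ✗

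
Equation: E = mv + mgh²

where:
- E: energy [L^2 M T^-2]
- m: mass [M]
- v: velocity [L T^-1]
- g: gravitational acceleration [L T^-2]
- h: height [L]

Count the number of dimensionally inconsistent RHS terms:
2

LHS E: [L^2 M T^-2]
- mv: [L M T^-1] ✗
- mgh²: [L^3 M T^-2] ✗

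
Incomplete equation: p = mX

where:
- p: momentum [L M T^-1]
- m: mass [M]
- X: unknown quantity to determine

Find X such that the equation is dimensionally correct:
X = v (velocity), dimensions [L T^-1]

p has dimensions [L M T^-1]; the rest of the RHS (m) has dimensions [M].
So X must have dimensions [L T^-1] — X = v (velocity).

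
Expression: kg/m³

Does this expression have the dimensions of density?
Yes

The expression kg/m³ has dimensions [L^-3 M], which is exactly density [L^-3 M].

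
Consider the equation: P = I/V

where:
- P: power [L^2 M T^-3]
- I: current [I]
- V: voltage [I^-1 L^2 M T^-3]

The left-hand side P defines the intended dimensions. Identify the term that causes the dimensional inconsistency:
The right-hand side term I/V

P has dimensions [L^2 M T^-3], but I/V has dimensions [I^2 L^-2 M^-1 T^3], so the term I/V is dimensionally wrong for P.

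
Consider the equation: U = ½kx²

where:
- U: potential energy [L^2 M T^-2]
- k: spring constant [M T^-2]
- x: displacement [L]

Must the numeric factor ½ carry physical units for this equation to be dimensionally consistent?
No

U has dimensions [L^2 M T^-2] and kx² already has dimensions [L^2 M T^-2], so the equation balances without ½ contributing any dimensions. ½ is a pure (dimensionless) number; changing or removing it would not affect dimensional consistency.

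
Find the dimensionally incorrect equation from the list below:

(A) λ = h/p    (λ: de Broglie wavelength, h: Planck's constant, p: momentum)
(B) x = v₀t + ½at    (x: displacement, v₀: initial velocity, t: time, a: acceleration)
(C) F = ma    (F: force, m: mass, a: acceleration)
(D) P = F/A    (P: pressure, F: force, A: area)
(B) x = v₀t + ½at

The equation (B) x = v₀t + ½at is dimensionally incorrect.

LHS (x): [L]
RHS terms:
  - v₀t: [L] ✓
  - ½at: [L T^-1] ✗ (does not match LHS)

The dimensions do not match. The other three equations balance.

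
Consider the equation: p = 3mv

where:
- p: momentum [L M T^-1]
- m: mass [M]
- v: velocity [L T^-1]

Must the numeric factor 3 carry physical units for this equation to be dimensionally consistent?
No

p has dimensions [L M T^-1] and mv already has dimensions [L M T^-1], so the equation balances without 3 contributing any dimensions. 3 is a pure (dimensionless) number; changing or removing it would not affect dimensional consistency.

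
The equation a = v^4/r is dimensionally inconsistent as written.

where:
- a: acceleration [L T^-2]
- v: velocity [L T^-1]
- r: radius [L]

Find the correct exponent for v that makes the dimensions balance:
The exponent of v should be 2: a = v^2/r

The LHS a has dimensions [L T^-2]; v has dimensions [L T^-1].
As written, the RHS v^4/r (exponent 4 on v) has dimensions [L^3 T^-4], which does not match.
With exponent 2, the RHS v^2/r has dimensions [L T^-2], matching the LHS.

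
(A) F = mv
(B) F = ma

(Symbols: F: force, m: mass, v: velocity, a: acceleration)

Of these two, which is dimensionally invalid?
(A)

(A) F = mv: LHS [L M T^-2], RHS [L M T^-1] ✗
(B) F = ma: LHS [L M T^-2], RHS [L M T^-2] ✓

Expression (A) F = mv is dimensionally incorrect.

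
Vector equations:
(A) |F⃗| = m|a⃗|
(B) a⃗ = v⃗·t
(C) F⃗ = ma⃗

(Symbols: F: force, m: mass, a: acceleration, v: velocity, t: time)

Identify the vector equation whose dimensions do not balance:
(B) a⃗ = v⃗·t

(A) |F⃗| = m|a⃗|: LHS [L M T^-2], RHS [L M T^-2] ✓ — magnitudes of vectors are scalars
(B) a⃗ = v⃗·t: LHS [L T^-2], RHS [L] ✗ — acceleration is velocity per time; should be v⃗/t
(C) F⃗ = ma⃗: LHS [L M T^-2], RHS [L M T^-2] ✓ — Force and acceleration are vectors, mass is a scalar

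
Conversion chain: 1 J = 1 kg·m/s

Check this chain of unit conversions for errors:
The chain is incorrect (it contains an error).

Incorrect: Joule is kg·m²/s², not kg·m/s (that is momentum)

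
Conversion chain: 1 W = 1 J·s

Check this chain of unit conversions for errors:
The chain is incorrect (it contains an error).

Incorrect: Watt is J/s, not J·s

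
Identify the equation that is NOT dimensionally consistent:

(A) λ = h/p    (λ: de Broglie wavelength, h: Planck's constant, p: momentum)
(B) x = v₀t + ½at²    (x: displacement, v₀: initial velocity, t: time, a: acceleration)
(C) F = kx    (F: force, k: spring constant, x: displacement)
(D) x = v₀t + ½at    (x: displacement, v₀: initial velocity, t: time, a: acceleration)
(D) x = v₀t + ½at

The equation (D) x = v₀t + ½at is dimensionally incorrect.

LHS (x): [L]
RHS terms:
  - v₀t: [L] ✓
  - ½at: [L T^-1] ✗ (does not match LHS)

The dimensions do not match. The other three equations balance.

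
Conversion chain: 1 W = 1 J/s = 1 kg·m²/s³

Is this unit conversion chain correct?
The chain is correct (no errors).

Correct: Watt is Joule per second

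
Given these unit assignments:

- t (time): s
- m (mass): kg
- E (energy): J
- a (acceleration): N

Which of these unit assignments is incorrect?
a

The variable a (acceleration) should have units m/s², not N.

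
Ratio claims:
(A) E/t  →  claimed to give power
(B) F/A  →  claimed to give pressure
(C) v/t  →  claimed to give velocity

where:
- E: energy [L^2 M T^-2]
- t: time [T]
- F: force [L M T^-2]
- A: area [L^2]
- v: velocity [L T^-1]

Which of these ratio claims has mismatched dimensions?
(C) v/t does not give velocity

(A) E/t: [L^2 M T^-3] = power [L^2 M T^-3] ✓
(B) F/A: [L^-1 M T^-2] = pressure [L^-1 M T^-2] ✓
(C) v/t: [L T^-2] ≠ velocity [L T^-1] ✗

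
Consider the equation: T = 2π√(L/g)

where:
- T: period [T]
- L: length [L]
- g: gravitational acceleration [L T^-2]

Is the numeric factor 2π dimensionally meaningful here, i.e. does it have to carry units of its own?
No

T has dimensions [T] and √(L/g) already has dimensions [T], so the equation balances without 2π contributing any dimensions. 2π is a pure (dimensionless) number; changing or removing it would not affect dimensional consistency.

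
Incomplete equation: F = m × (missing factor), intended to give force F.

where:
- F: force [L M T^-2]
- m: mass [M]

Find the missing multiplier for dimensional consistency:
a (acceleration), dimensions [L T^-2]

F has dimensions [L M T^-2] and m has dimensions [M].
The missing factor must have dimensions [L M T^-2] / [M] = [L T^-2], i.e. acceleration (a).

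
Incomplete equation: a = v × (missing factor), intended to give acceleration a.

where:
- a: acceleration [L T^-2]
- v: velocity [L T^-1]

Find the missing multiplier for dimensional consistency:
1/t (inverse time), dimensions [T^-1]

a has dimensions [L T^-2] and v has dimensions [L T^-1].
The missing factor must have dimensions [L T^-2] / [L T^-1] = [T^-1], i.e. inverse time (1/t).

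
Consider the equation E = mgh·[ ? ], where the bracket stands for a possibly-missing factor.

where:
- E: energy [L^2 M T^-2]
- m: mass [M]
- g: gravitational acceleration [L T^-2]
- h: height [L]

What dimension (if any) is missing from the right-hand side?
Nothing is missing — the bracketed factor must be dimensionless.

E has dimensions [L^2 M T^-2] and mgh already has dimensions [L^2 M T^-2], so E = mgh is dimensionally complete.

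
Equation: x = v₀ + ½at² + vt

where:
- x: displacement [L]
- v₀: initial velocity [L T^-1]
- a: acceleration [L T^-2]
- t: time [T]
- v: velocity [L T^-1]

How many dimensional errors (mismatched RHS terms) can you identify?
1

LHS x: [L]
- v₀: [L T^-1] ✗
- ½at²: [L] ✓
- vt: [L] ✓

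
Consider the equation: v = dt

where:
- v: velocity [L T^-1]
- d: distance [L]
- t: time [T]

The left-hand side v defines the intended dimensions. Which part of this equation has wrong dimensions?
The right-hand side term dt

v has dimensions [L T^-1], but dt has dimensions [L T], so the term dt is dimensionally wrong for v.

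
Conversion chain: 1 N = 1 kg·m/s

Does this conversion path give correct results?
The chain is incorrect (it contains an error).

Incorrect: Newton is kg·m/s², not kg·m/s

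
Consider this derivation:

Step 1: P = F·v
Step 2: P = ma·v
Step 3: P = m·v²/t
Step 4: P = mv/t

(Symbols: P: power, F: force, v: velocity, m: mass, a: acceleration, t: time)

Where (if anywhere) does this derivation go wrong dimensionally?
Step 4

Step 1: P = F·v → LHS [L^2 M T^-3], RHS [L^2 M T^-3] ✓
Step 2: P = ma·v → LHS [L^2 M T^-3], RHS [L^2 M T^-3] ✓
Step 3: P = m·v²/t → LHS [L^2 M T^-3], RHS [L^2 M T^-3] ✓
Step 4: P = mv/t → LHS [L^2 M T^-3], RHS [L M T^-2] ✗

The first dimensional inconsistency appears in step 4: P = mv/t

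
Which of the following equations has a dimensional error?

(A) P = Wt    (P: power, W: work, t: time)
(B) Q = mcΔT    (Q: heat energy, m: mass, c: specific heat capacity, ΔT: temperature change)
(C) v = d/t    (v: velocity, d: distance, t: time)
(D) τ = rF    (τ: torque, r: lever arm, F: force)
(A) P = Wt

The equation (A) P = Wt is dimensionally incorrect.

LHS (P): [L^2 M T^-3]
RHS (Wt): [L^2 M T^-1] ✗

The dimensions do not match. The other three equations balance.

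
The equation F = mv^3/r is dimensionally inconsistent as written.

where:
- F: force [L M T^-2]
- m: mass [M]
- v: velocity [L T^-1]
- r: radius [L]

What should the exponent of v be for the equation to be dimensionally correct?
The exponent of v should be 2: F = mv^2/r

The LHS F has dimensions [L M T^-2]; v has dimensions [L T^-1].
As written, the RHS mv^3/r (exponent 3 on v) has dimensions [L^2 M T^-3], which does not match.
With exponent 2, the RHS mv^2/r has dimensions [L M T^-2], matching the LHS.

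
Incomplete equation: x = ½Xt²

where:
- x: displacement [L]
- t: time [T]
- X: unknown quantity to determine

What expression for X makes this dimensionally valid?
X = a (acceleration), dimensions [L T^-2]

x has dimensions [L]; the rest of the RHS (½ t²) has dimensions [T^2].
So X must have dimensions [L T^-2] — X = a (acceleration).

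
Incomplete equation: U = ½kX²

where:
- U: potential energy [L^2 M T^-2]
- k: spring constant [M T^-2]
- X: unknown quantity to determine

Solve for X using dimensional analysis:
X = x (displacement), dimensions [L]

U has dimensions [L^2 M T^-2]; the rest of the RHS (½k) has dimensions [M T^-2].
So X² must have dimensions [L^2], i.e. X has dimensions [L] — X = x (displacement).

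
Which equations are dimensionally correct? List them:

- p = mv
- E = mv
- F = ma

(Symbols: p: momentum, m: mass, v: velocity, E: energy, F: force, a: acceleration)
Dimensionally correct: p = mv, F = ma
Dimensionally incorrect: E = mv
Ordered (correct first, then incorrect): p = mv, F = ma, E = mv

- p = mv: LHS [L M T^-1], RHS [L M T^-1] → correct ✓
- E = mv: LHS [L^2 M T^-2], RHS [L M T^-1] → incorrect ✗
- F = ma: LHS [L M T^-2], RHS [L M T^-2] → correct ✓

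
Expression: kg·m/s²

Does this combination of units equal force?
Yes

The expression kg·m/s² has dimensions [L M T^-2], which is exactly force [L M T^-2].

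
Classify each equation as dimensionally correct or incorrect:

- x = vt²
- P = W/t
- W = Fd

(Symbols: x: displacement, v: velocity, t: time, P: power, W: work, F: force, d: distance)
Dimensionally correct: P = W/t, W = Fd
Dimensionally incorrect: x = vt²
Ordered (correct first, then incorrect): P = W/t, W = Fd, x = vt²

- x = vt²: LHS [L], RHS [L T] → incorrect ✗
- P = W/t: LHS [L^2 M T^-3], RHS [L^2 M T^-3] → correct ✓
- W = Fd: LHS [L^2 M T^-2], RHS [L^2 M T^-2] → correct ✓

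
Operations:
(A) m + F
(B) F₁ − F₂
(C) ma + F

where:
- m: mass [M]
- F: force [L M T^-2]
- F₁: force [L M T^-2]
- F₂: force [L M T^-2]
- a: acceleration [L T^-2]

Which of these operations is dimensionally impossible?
(A) m + F

(A) m + F: m [M] and F [L M T^-2] — different dimensions cannot be added/subtracted ✗
(B) F₁ − F₂: F₁ [L M T^-2] and F₂ [L M T^-2] — same dimensions ✓
(C) ma + F: ma [L M T^-2] and F [L M T^-2] — same dimensions ✓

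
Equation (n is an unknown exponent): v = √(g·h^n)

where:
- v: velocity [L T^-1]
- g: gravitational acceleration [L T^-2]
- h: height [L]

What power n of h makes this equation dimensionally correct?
n = 1

v has dimensions [L T^-1]; h has dimensions [L].
With n = 1: √(g·h^1) has dimensions [L T^-1], matching the LHS ✓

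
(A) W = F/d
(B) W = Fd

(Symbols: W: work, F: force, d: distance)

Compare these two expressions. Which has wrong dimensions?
(A)

(A) W = F/d: LHS [L^2 M T^-2], RHS [M T^-2] ✗
(B) W = Fd: LHS [L^2 M T^-2], RHS [L^2 M T^-2] ✓

Expression (A) W = F/d is dimensionally incorrect.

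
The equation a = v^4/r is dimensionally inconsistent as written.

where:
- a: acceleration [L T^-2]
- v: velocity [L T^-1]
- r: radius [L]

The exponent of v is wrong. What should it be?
The exponent of v should be 2: a = v^2/r

The LHS a has dimensions [L T^-2]; v has dimensions [L T^-1].
As written, the RHS v^4/r (exponent 4 on v) has dimensions [L^3 T^-4], which does not match.
With exponent 2, the RHS v^2/r has dimensions [L T^-2], matching the LHS.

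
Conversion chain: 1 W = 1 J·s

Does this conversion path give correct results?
The chain is incorrect (it contains an error).

Incorrect: Watt is J/s, not J·s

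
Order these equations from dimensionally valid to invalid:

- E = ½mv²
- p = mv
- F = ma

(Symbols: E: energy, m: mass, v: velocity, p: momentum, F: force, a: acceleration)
Dimensionally correct: E = ½mv², p = mv, F = ma
Dimensionally incorrect: none
Ordered (correct first, then incorrect): E = ½mv², p = mv, F = ma

- E = ½mv²: LHS [L^2 M T^-2], RHS [L^2 M T^-2] → correct ✓
- p = mv: LHS [L M T^-1], RHS [L M T^-1] → correct ✓
- F = ma: LHS [L M T^-2], RHS [L M T^-2] → correct ✓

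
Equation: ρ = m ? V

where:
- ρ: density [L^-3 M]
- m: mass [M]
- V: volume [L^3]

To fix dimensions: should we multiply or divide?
division (÷): ρ = m ÷ V

ρ [L^-3 M]; m [M]; V [L^3].
m × V → [L^3 M] ✗
m ÷ V → [L^-3 M] ✓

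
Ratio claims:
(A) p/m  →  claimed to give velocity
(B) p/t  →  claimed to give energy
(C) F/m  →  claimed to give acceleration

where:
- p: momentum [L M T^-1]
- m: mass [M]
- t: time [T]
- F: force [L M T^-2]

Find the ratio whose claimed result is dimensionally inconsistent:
(B) p/t does not give energy

(A) p/m: [L T^-1] = velocity [L T^-1] ✓
(B) p/t: [L M T^-2] ≠ energy [L^2 M T^-2] ✗
(C) F/m: [L T^-2] = acceleration [L T^-2] ✓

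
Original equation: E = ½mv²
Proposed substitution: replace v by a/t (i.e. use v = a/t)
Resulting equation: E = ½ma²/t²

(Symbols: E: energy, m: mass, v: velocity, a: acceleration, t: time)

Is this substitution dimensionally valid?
No

[v] = [L T^-1] and [a/t] = [L T^-3]. These differ, so the substitution replaces a quantity by one of different dimensions and the result E = ½ma²/t² has LHS [L^2 M T^-2] vs RHS [L^2 M T^-6] — inconsistent.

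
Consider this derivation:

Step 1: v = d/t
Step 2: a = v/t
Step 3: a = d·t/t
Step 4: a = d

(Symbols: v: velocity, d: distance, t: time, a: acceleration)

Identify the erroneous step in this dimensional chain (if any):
Step 3

Step 1: v = d/t → LHS [L T^-1], RHS [L T^-1] ✓
Step 2: a = v/t → LHS [L T^-2], RHS [L T^-2] ✓
Step 3: a = d·t/t → LHS [L T^-2], RHS [L] ✗

The first dimensional inconsistency appears in step 3: a = d·t/t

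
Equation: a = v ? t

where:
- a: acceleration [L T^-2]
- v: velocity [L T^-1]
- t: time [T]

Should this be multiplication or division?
division (÷): a = v ÷ t

a [L T^-2]; v [L T^-1]; t [T].
v × t → [L] ✗
v ÷ t → [L T^-2] ✓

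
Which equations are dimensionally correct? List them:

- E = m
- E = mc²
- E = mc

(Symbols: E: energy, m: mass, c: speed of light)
Dimensionally correct: E = mc²
Dimensionally incorrect: E = m, E = mc
Ordered (correct first, then incorrect): E = mc², E = m, E = mc

- E = m: LHS [L^2 M T^-2], RHS [M] → incorrect ✗
- E = mc²: LHS [L^2 M T^-2], RHS [L^2 M T^-2] → correct ✓
- E = mc: LHS [L^2 M T^-2], RHS [L M T^-1] → incorrect ✗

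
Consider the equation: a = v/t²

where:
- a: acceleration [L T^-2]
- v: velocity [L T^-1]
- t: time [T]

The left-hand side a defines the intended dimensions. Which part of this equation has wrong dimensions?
The right-hand side term v/t²

a has dimensions [L T^-2], but v/t² has dimensions [L T^-3], so the term v/t² is dimensionally wrong for a.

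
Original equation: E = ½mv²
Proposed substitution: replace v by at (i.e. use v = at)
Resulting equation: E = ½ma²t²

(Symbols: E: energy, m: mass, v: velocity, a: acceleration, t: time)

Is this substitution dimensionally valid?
Yes

[v] = [L T^-1] and [at] = [L T^-1]. These match, so the substitution replaces a quantity by one of the same dimensions and the result E = ½ma²t² has LHS [L^2 M T^-2] vs RHS [L^2 M T^-2] — still consistent.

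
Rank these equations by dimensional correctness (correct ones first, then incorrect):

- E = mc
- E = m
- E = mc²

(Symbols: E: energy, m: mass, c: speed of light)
Dimensionally correct: E = mc²
Dimensionally incorrect: E = mc, E = m
Ordered (correct first, then incorrect): E = mc², E = mc, E = m

- E = mc: LHS [L^2 M T^-2], RHS [L M T^-1] → incorrect ✗
- E = m: LHS [L^2 M T^-2], RHS [M] → incorrect ✗
- E = mc²: LHS [L^2 M T^-2], RHS [L^2 M T^-2] → correct ✓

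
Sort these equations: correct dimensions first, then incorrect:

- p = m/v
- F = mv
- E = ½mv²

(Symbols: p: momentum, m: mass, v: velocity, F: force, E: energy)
Dimensionally correct: E = ½mv²
Dimensionally incorrect: p = m/v, F = mv
Ordered (correct first, then incorrect): E = ½mv², p = m/v, F = mv

- p = m/v: LHS [L M T^-1], RHS [L^-1 M T] → incorrect ✗
- F = mv: LHS [L M T^-2], RHS [L M T^-1] → incorrect ✗
- E = ½mv²: LHS [L^2 M T^-2], RHS [L^2 M T^-2] → correct ✓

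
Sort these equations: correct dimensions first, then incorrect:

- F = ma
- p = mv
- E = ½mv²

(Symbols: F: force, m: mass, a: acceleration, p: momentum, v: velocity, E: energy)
Dimensionally correct: F = ma, p = mv, E = ½mv²
Dimensionally incorrect: none
Ordered (correct first, then incorrect): F = ma, p = mv, E = ½mv²

- F = ma: LHS [L M T^-2], RHS [L M T^-2] → correct ✓
- p = mv: LHS [L M T^-1], RHS [L M T^-1] → correct ✓
- E = ½mv²: LHS [L^2 M T^-2], RHS [L^2 M T^-2] → correct ✓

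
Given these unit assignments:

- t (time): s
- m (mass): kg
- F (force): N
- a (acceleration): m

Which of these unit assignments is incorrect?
a

The variable a (acceleration) should have units m/s², not m.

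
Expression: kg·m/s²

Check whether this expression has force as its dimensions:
Yes

The expression kg·m/s² has dimensions [L M T^-2], which is exactly force [L M T^-2].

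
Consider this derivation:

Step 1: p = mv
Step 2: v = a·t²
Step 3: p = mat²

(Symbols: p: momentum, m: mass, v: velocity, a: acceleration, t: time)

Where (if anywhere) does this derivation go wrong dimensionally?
Step 2

Step 1: p = mv → LHS [L M T^-1], RHS [L M T^-1] ✓
Step 2: v = a·t² → LHS [L T^-1], RHS [L] ✗

The first dimensional inconsistency appears in step 2: v = a·t²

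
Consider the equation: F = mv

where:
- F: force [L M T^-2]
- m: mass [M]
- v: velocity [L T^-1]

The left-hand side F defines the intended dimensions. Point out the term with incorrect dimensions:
The right-hand side term mv

F has dimensions [L M T^-2], but mv has dimensions [L M T^-1], so the term mv is dimensionally wrong for F.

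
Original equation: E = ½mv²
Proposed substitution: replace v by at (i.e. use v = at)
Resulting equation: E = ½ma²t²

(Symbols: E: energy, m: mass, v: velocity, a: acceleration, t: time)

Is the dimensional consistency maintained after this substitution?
Yes

[v] = [L T^-1] and [at] = [L T^-1]. These match, so the substitution replaces a quantity by one of the same dimensions and the result E = ½ma²t² has LHS [L^2 M T^-2] vs RHS [L^2 M T^-2] — still consistent.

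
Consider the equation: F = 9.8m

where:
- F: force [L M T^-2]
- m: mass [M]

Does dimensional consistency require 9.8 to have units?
Yes

F has dimensions [L M T^-2], while m alone has dimensions [M]. For the equation to balance, the factor 9.8 must carry dimensions [L T^-2] — it is a dimensional constant (a numerical value of a physical quantity with its units suppressed), not a pure number.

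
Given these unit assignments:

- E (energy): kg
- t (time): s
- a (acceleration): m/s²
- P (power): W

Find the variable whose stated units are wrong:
E

The variable E (energy) should have units J, not kg.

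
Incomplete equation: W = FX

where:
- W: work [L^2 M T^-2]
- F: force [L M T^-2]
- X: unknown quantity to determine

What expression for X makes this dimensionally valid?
X = d (distance), dimensions [L]

W has dimensions [L^2 M T^-2]; the rest of the RHS (F) has dimensions [L M T^-2].
So X must have dimensions [L] — X = d (distance).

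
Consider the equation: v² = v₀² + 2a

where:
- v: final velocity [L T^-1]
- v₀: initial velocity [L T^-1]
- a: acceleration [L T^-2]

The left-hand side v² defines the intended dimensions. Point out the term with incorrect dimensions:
The term 2a

Checking each RHS term against the LHS:
- v₀²: [L^2 T^-2] — matches v² [L^2 T^-2] ✓
- 2a: [L T^-2] — does NOT match v² [L^2 T^-2] ✗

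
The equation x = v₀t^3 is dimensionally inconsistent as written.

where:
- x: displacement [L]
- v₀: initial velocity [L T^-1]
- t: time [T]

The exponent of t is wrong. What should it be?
The exponent of t should be 1: x = v₀t

The LHS x has dimensions [L]; t has dimensions [T].
As written, the RHS v₀t^3 (exponent 3 on t) has dimensions [L T^2], which does not match.
With exponent 1, the RHS v₀t has dimensions [L], matching the LHS.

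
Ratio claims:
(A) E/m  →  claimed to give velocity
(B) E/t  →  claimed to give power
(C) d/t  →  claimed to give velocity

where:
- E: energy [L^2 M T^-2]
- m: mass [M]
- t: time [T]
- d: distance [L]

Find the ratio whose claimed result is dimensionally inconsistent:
(A) E/m does not give velocity

(A) E/m: [L^2 T^-2] ≠ velocity [L T^-1] ✗
(B) E/t: [L^2 M T^-3] = power [L^2 M T^-3] ✓
(C) d/t: [L T^-1] = velocity [L T^-1] ✓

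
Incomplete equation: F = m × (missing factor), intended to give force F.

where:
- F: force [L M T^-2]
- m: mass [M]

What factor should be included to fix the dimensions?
a (acceleration), dimensions [L T^-2]

F has dimensions [L M T^-2] and m has dimensions [M].
The missing factor must have dimensions [L M T^-2] / [M] = [L T^-2], i.e. acceleration (a).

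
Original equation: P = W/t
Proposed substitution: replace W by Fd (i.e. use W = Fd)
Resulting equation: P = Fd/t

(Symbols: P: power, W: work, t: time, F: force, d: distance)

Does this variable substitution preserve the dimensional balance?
Yes

[W] = [L^2 M T^-2] and [Fd] = [L^2 M T^-2]. These match, so the substitution replaces a quantity by one of the same dimensions and the result P = Fd/t has LHS [L^2 M T^-3] vs RHS [L^2 M T^-3] — still consistent.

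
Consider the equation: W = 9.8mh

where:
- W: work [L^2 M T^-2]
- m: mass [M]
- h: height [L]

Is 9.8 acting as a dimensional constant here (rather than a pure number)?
Yes

W has dimensions [L^2 M T^-2], while mh alone has dimensions [L M]. For the equation to balance, the factor 9.8 must carry dimensions [L T^-2] — it is a dimensional constant (a numerical value of a physical quantity with its units suppressed), not a pure number.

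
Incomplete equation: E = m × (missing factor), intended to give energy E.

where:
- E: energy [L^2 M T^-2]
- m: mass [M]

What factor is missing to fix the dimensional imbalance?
v² (velocity squared), dimensions [L^2 T^-2]

E has dimensions [L^2 M T^-2] and m has dimensions [M].
The missing factor must have dimensions [L^2 M T^-2] / [M] = [L^2 T^-2], i.e. velocity squared (v²).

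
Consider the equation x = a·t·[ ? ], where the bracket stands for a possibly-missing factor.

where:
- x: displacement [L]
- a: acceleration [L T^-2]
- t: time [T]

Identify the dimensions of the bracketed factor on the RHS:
[T] — time (e.g. t)

x has dimensions [L]; a·t has dimensions [L T^-1].
The bracketed factor must supply [L] / [L T^-1] = [T].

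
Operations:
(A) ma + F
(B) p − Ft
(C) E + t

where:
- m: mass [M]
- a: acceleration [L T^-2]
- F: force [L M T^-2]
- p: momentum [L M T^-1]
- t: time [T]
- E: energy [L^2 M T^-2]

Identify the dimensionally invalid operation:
(C) E + t

(A) ma + F: ma [L M T^-2] and F [L M T^-2] — same dimensions ✓
(B) p − Ft: p [L M T^-1] and Ft [L M T^-1] — same dimensions ✓
(C) E + t: E [L^2 M T^-2] and t [T] — different dimensions cannot be added/subtracted ✗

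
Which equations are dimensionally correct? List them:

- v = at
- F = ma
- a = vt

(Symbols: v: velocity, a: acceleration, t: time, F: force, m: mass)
Dimensionally correct: v = at, F = ma
Dimensionally incorrect: a = vt
Ordered (correct first, then incorrect): v = at, F = ma, a = vt

- v = at: LHS [L T^-1], RHS [L T^-1] → correct ✓
- F = ma: LHS [L M T^-2], RHS [L M T^-2] → correct ✓
- a = vt: LHS [L T^-2], RHS [L] → incorrect ✗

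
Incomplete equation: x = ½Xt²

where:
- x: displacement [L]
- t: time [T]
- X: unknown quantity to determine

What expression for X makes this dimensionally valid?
X = a (acceleration), dimensions [L T^-2]

x has dimensions [L]; the rest of the RHS (½ t²) has dimensions [T^2].
So X must have dimensions [L T^-2] — X = a (acceleration).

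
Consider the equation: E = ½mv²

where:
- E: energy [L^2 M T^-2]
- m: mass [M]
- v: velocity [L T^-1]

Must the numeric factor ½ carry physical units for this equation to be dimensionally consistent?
No

E has dimensions [L^2 M T^-2] and mv² already has dimensions [L^2 M T^-2], so the equation balances without ½ contributing any dimensions. ½ is a pure (dimensionless) number; changing or removing it would not affect dimensional consistency.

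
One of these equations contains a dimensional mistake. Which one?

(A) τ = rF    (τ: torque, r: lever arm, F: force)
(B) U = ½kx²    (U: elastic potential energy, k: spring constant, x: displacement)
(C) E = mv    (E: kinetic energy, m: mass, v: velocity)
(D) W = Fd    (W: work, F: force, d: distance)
(C) E = mv

The equation (C) E = mv is dimensionally incorrect.

LHS (E): [L^2 M T^-2]
RHS (mv): [L M T^-1] ✗

The dimensions do not match. The other three equations balance.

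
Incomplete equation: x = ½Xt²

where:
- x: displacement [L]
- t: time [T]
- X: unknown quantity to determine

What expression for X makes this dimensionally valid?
X = a (acceleration), dimensions [L T^-2]

x has dimensions [L]; the rest of the RHS (½ t²) has dimensions [T^2].
So X must have dimensions [L T^-2] — X = a (acceleration).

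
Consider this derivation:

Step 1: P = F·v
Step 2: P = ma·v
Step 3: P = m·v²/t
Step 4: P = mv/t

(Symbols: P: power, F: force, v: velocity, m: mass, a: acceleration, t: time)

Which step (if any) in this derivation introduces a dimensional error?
Step 4

Step 1: P = F·v → LHS [L^2 M T^-3], RHS [L^2 M T^-3] ✓
Step 2: P = ma·v → LHS [L^2 M T^-3], RHS [L^2 M T^-3] ✓
Step 3: P = m·v²/t → LHS [L^2 M T^-3], RHS [L^2 M T^-3] ✓
Step 4: P = mv/t → LHS [L^2 M T^-3], RHS [L M T^-2] ✗

The first dimensional inconsistency appears in step 4: P = mv/t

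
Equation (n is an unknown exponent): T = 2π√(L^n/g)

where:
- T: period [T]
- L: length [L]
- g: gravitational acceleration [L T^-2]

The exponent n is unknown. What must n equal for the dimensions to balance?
n = 1

T has dimensions [T]; L has dimensions [L].
With n = 1: 2π√(L^1/g) has dimensions [T], matching the LHS ✓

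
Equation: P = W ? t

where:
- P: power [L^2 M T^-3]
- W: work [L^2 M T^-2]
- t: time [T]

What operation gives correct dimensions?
division (÷): P = W ÷ t

P [L^2 M T^-3]; W [L^2 M T^-2]; t [T].
W × t → [L^2 M T^-1] ✗
W ÷ t → [L^2 M T^-3] ✓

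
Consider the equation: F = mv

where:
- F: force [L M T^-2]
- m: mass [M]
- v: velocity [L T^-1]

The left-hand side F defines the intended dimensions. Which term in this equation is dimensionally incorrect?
The right-hand side term mv

F has dimensions [L M T^-2], but mv has dimensions [L M T^-1], so the term mv is dimensionally wrong for F.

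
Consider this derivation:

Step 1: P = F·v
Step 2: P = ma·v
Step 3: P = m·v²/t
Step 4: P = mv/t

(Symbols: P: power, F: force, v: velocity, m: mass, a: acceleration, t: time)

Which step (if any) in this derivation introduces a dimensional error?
Step 4

Step 1: P = F·v → LHS [L^2 M T^-3], RHS [L^2 M T^-3] ✓
Step 2: P = ma·v → LHS [L^2 M T^-3], RHS [L^2 M T^-3] ✓
Step 3: P = m·v²/t → LHS [L^2 M T^-3], RHS [L^2 M T^-3] ✓
Step 4: P = mv/t → LHS [L^2 M T^-3], RHS [L M T^-2] ✗

The first dimensional inconsistency appears in step 4: P = mv/t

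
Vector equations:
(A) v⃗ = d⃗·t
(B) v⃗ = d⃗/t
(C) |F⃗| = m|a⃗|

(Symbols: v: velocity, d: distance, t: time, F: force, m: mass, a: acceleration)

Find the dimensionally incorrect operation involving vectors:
(A) v⃗ = d⃗·t

(A) v⃗ = d⃗·t: LHS [L T^-1], RHS [L T] ✗ — velocity is displacement per time; should be d⃗/t
(B) v⃗ = d⃗/t: LHS [L T^-1], RHS [L T^-1] ✓ — displacement (vector) divided by time (scalar)
(C) |F⃗| = m|a⃗|: LHS [L M T^-2], RHS [L M T^-2] ✓ — magnitudes of vectors are scalars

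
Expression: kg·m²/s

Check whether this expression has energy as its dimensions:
No

The expression kg·m²/s has dimensions [L^2 M T^-1], but energy has dimensions [L^2 M T^-2].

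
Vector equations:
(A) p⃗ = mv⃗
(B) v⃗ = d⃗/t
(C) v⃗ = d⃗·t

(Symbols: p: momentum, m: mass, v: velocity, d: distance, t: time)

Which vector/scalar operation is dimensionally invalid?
(C) v⃗ = d⃗·t

(A) p⃗ = mv⃗: LHS [L M T^-1], RHS [L M T^-1] ✓ — mass (scalar) times velocity (vector)
(B) v⃗ = d⃗/t: LHS [L T^-1], RHS [L T^-1] ✓ — displacement (vector) divided by time (scalar)
(C) v⃗ = d⃗·t: LHS [L T^-1], RHS [L T] ✗ — velocity is displacement per time; should be d⃗/t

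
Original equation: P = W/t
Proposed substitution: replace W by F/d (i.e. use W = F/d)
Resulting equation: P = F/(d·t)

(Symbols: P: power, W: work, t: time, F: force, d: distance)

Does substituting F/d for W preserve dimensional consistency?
No

[W] = [L^2 M T^-2] and [F/d] = [M T^-2]. These differ, so the substitution replaces a quantity by one of different dimensions and the result P = F/(d·t) has LHS [L^2 M T^-3] vs RHS [M T^-3] — inconsistent.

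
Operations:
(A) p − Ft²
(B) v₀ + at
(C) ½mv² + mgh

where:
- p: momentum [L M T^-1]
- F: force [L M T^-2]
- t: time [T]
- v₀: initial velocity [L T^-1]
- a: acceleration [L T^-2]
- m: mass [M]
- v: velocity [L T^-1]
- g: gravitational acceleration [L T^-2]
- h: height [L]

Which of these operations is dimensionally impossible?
(A) p − Ft²

(A) p − Ft²: p [L M T^-1] and Ft² [L M] — different dimensions cannot be added/subtracted ✗
(B) v₀ + at: v₀ [L T^-1] and at [L T^-1] — same dimensions ✓
(C) ½mv² + mgh: ½mv² [L^2 M T^-2] and mgh [L^2 M T^-2] — same dimensions ✓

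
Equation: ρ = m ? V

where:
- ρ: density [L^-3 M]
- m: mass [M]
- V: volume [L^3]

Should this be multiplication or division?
division (÷): ρ = m ÷ V

ρ [L^-3 M]; m [M]; V [L^3].
m × V → [L^3 M] ✗
m ÷ V → [L^-3 M] ✓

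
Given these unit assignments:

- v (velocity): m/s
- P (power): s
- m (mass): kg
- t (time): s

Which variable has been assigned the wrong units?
P

The variable P (power) should have units W, not s.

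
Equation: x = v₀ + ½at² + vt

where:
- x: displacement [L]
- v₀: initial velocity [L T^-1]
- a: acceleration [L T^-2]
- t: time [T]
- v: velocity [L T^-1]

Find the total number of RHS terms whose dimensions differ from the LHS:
1

LHS x: [L]
- v₀: [L T^-1] ✗
- ½at²: [L] ✓
- vt: [L] ✓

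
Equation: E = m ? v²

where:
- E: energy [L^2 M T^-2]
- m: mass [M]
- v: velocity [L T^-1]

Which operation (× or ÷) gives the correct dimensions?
multiplication (×): E = m × v²

E [L^2 M T^-2]; m [M]; v² [L^2 T^-2].
m × v² → [L^2 M T^-2] ✓
m ÷ v² → [L^-2 M T^2] ✗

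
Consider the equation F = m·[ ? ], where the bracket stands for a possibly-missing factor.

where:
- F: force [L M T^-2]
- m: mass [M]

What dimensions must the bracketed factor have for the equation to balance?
[L T^-2] — acceleration (e.g. a)

F has dimensions [L M T^-2]; m has dimensions [M].
The bracketed factor must supply [L M T^-2] / [M] = [L T^-2].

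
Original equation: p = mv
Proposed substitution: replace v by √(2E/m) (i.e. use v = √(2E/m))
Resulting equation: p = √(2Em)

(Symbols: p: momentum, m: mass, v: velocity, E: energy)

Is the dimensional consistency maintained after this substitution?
Yes

[v] = [L T^-1] and [√(2E/m)] = [L T^-1]. These match, so the substitution replaces a quantity by one of the same dimensions and the result p = √(2Em) has LHS [L M T^-1] vs RHS [L M T^-1] — still consistent.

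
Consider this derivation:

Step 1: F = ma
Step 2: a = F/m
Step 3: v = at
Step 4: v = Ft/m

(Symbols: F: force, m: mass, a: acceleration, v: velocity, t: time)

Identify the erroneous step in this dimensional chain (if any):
No step introduces an error — all steps are dimensionally consistent.

Step 1: F = ma → LHS [L M T^-2], RHS [L M T^-2] ✓
Step 2: a = F/m → LHS [L T^-2], RHS [L T^-2] ✓
Step 3: v = at → LHS [L T^-1], RHS [L T^-1] ✓
Step 4: v = Ft/m → LHS [L T^-1], RHS [L T^-1] ✓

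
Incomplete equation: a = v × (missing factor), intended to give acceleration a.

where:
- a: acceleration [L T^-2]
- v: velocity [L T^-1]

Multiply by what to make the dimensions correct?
1/t (inverse time), dimensions [T^-1]

a has dimensions [L T^-2] and v has dimensions [L T^-1].
The missing factor must have dimensions [L T^-2] / [L T^-1] = [T^-1], i.e. inverse time (1/t).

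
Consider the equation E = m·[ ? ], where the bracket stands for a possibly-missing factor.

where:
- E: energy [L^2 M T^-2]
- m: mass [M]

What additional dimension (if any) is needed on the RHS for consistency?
[L^2 T^-2] — velocity squared (e.g. v²)

E has dimensions [L^2 M T^-2]; m has dimensions [M].
The bracketed factor must supply [L^2 M T^-2] / [M] = [L^2 T^-2].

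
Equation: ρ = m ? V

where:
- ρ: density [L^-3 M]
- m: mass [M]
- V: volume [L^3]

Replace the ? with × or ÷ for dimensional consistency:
division (÷): ρ = m ÷ V

ρ [L^-3 M]; m [M]; V [L^3].
m × V → [L^3 M] ✗
m ÷ V → [L^-3 M] ✓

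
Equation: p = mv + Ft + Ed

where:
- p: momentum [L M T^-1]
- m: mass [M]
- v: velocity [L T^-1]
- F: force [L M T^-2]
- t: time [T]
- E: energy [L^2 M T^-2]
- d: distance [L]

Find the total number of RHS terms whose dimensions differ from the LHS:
1

LHS p: [L M T^-1]
- mv: [L M T^-1] ✓
- Ft: [L M T^-1] ✓
- Ed: [L^3 M T^-2] ✗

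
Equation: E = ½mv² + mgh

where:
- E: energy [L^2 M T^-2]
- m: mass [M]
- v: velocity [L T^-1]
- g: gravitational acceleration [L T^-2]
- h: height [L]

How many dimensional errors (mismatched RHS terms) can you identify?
0

LHS E: [L^2 M T^-2]
- ½mv²: [L^2 M T^-2] ✓
- mgh: [L^2 M T^-2] ✓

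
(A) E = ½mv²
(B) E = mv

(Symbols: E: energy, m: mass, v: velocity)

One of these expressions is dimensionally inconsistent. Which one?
(B)

(A) E = ½mv²: LHS [L^2 M T^-2], RHS [L^2 M T^-2] ✓
(B) E = mv: LHS [L^2 M T^-2], RHS [L M T^-1] ✗

Expression (B) E = mv is dimensionally incorrect.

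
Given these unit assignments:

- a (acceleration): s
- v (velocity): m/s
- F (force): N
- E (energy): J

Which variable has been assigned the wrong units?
a

The variable a (acceleration) should have units m/s², not s.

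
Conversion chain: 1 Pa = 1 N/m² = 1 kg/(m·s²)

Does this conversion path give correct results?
The chain is correct (no errors).

Correct: Pascal is Newton per square meter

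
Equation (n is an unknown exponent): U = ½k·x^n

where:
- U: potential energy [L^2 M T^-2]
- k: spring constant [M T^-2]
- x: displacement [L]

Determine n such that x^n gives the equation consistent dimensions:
n = 2

U has dimensions [L^2 M T^-2]; x has dimensions [L].
The rest of the RHS has dimensions [M T^-2], so x^n must supply [L^2].
With n = 2: ½k·x^2 has dimensions [L^2 M T^-2], matching the LHS ✓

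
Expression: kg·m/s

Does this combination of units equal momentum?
Yes

The expression kg·m/s has dimensions [L M T^-1], which is exactly momentum [L M T^-1].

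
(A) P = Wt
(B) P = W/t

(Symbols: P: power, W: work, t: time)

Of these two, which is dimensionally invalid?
(A)

(A) P = Wt: LHS [L^2 M T^-3], RHS [L^2 M T^-1] ✗
(B) P = W/t: LHS [L^2 M T^-3], RHS [L^2 M T^-3] ✓

Expression (A) P = Wt is dimensionally incorrect.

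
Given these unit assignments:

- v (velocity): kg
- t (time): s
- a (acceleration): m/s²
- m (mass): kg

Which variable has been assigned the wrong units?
v

The variable v (velocity) should have units m/s, not kg.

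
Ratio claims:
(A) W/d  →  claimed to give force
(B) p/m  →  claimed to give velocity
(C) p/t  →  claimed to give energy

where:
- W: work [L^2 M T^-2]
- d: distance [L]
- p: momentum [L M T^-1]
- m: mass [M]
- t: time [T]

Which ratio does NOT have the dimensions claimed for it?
(C) p/t does not give energy

(A) W/d: [L M T^-2] = force [L M T^-2] ✓
(B) p/m: [L T^-1] = velocity [L T^-1] ✓
(C) p/t: [L M T^-2] ≠ energy [L^2 M T^-2] ✗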